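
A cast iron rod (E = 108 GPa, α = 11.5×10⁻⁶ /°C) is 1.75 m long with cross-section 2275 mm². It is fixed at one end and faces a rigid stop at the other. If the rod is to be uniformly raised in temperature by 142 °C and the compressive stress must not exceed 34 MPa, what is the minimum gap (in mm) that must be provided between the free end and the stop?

g ≈ 2.31 mm

With no wall the rod would lengthen by αΔT L = 11.5×10⁻⁶ × 142 × 1750 = 2.858 mm.
At the allowable stress the elastic shortening the wall may impose is σL/E = 34 × 1750 / (108×10³) = 0.5509 mm.
So the gap has to take up the difference, g_min = δ_free − σL/E = 2.858 − 0.5509 = 2.307 mm.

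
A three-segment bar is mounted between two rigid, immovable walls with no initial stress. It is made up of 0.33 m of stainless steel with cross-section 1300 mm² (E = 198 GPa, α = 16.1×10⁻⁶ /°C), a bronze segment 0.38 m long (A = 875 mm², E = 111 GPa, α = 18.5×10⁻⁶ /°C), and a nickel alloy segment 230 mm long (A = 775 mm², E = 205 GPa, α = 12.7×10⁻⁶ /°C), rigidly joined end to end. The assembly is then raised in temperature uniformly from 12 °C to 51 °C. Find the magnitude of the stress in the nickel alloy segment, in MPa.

Free thermal expansion of the whole bar: Σ αᵢΔT Lᵢ = 16.1×10⁻⁶×39×330 + 18.5×10⁻⁶×39×380 + 12.7×10⁻⁶×39×230 = 0.5953 mm.
The walls prevent any net length change, so an axial force P (same in every segment) develops. Compatibility: P · Σ Lᵢ/(AᵢEᵢ) = δ_free.
The series flexibility is Σ Lᵢ/(AᵢEᵢ) = 330/(1300×198×10³) + 380/(875×111×10³) + 230/(775×205×10³) = 6.642×10⁻⁶ mm/N.
P = 0.5953 / 6.642×10⁻⁶ = 89620 N = 89.62 kN, compressive.
σ_{nickel alloy} = P / A = 89620 / 775 = 115.6 MPa.

σ ≈ 116 MPa (compressive)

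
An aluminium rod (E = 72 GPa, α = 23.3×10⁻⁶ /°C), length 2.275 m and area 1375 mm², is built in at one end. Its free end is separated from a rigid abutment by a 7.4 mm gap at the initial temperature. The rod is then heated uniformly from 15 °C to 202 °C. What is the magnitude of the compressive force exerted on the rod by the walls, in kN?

If the wall were absent the rod would grow by αΔT L = 23.3×10⁻⁶ × 187 × 2275 = 9.912 mm.
After closing the 7.4 mm clearance, 9.912 − 7.4 = 2.512 mm of expansion remains to be suppressed by the wall.
So σ = E(δ_free − g)/L = 72×10³ × 2.512/2275 = 79.51 MPa.
Force on the wall = σA = 79.51 × 1375 mm² = 109.3 kN.

P ≈ 109 kN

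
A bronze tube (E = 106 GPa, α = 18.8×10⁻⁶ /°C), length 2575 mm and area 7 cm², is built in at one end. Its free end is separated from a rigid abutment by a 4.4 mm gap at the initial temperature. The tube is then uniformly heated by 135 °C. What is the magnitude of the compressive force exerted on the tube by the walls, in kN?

If the wall were absent the tube would grow by αΔT L = 18.8×10⁻⁶ × 135 × 2575 = 6.535 mm.
After closing the 4.4 mm clearance, 6.535 − 4.4 = 2.135 mm of expansion remains to be suppressed by the wall.
That suppressed elongation corresponds to σ = E·Δ/L = 106×10³ × 2.135/2575 = 87.9 MPa.
P = σA = 87.9 × 700 = 61.53 kN.

P ≈ 61.5 kN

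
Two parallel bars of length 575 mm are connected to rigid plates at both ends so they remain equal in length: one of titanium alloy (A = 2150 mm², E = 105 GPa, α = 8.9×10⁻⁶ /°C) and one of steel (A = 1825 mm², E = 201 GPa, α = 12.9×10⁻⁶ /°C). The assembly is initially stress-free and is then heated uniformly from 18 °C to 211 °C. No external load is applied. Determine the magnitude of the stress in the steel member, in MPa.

Both members must finish at the same length. With the larger α, the steel tends to over-expand; the plates restrain it, putting the steel in compression and the titanium alloy in tension. With no external load the two internal forces are equal and opposite, magnitude P.
Setting the final lengths equal and cancelling L: (α₁ − α₂)ΔT = P/(A₁E₁) + P/(A₂E₂).
|α₁ − α₂|·ΔT = 4×10⁻⁶ × 193 = 0.000772.
1/(A₁E₁) + 1/(A₂E₂) = 1/(2150×105×10³) + 1/(1825×201×10³) = 7.156×10⁻⁹ N⁻¹.
P = 0.000772 / 7.156×10⁻⁹ = 107900 N = 107.9 kN.
σ_{steel} = P/A₂ = 107900/1825 = 59.12 MPa, compressive.

σ ≈ 59.1 MPa (compressive)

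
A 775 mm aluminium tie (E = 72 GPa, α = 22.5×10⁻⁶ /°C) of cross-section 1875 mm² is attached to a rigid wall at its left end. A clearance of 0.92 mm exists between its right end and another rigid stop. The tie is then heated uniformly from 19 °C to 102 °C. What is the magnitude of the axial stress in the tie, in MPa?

If the wall were absent the tie would grow by αΔT L = 22.5×10⁻⁶ × 83 × 775 = 1.447 mm.
After closing the 0.92 mm clearance, 1.447 − 0.92 = 0.5273 mm of expansion remains to be suppressed by the wall.
So σ = E(δ_free − g)/L = 72×10³ × 0.5273/775 = 48.99 MPa.

σ ≈ 49 MPa (compressive)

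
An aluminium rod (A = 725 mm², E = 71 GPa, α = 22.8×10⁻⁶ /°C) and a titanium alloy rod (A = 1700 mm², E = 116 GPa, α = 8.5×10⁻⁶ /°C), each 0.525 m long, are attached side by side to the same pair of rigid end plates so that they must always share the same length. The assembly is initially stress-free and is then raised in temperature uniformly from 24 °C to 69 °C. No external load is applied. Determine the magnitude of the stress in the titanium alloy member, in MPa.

σ ≈ 15.5 MPa (tensile)

Both members must finish at the same length. With the larger α, the aluminium tends to over-expand; the plates restrain it, putting the aluminium in compression and the titanium alloy in tension. With no external load the two internal forces are equal and opposite, magnitude P.
Setting the final lengths equal and cancelling L: (α₁ − α₂)ΔT = P/(A₁E₁) + P/(A₂E₂).
|α₁ − α₂|·ΔT = 14.3×10⁻⁶ × 45 = 0.0006435.
1/(A₁E₁) + 1/(A₂E₂) = 1/(725×71×10³) + 1/(1700×116×10³) = 2.45×10⁻⁸ N⁻¹.
P = 0.0006435 / 2.45×10⁻⁸ = 26270 N = 26.27 kN.
σ_{titanium alloy} = P/A₂ = 26270/1700 = 15.45 MPa, tensile.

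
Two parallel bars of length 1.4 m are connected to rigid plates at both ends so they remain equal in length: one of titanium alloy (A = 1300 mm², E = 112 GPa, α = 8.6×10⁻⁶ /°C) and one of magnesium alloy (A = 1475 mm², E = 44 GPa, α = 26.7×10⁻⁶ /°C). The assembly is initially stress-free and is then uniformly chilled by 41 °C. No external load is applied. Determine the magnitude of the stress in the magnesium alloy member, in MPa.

σ ≈ 22.6 MPa (tensile)

Both members must finish at the same length. With the larger α, the magnesium alloy tends to over-contract; the plates restrain it, putting the magnesium alloy in tension and the titanium alloy in compression. With no external load the two internal forces are equal and opposite, magnitude P.
Equating the net (thermal + elastic) strains gives |α₁ − α₂|·ΔT = P·[1/(A₁E₁) + 1/(A₂E₂)].
|α₁ − α₂|·ΔT = 18.1×10⁻⁶ × 41 = 0.0007421.
1/(A₁E₁) + 1/(A₂E₂) = 1/(1300×112×10³) + 1/(1475×44×10³) = 2.228×10⁻⁸ N⁻¹.
So P = 0.0007421 / 2.228×10⁻⁸ = 33.31 kN.
σ_{magnesium alloy} = P/A₂ = 33310/1475 = 22.59 MPa, tensile.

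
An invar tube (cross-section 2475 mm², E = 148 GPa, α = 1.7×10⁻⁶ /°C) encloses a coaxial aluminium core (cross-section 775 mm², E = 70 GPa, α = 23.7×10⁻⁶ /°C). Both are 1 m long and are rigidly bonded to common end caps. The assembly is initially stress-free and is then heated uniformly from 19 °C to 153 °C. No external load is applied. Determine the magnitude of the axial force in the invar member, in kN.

P ≈ 139 kN (tensile in the invar)

Equilibrium of a rigid end plate with no external load gives equal and opposite internal forces ±P in the two members. Since α_{aluminium} > α_{invar}, heating drives the aluminium into compression and the invar into tension.
Compatibility of the two members (thermal + elastic change equal): (α₁ − α₂)ΔT = P·[1/(A₁E₁) + 1/(A₂E₂)].
|α₁ − α₂|·ΔT = 22×10⁻⁶ × 134 = 0.002948.
1/(A₁E₁) + 1/(A₂E₂) = 1/(2475×148×10³) + 1/(775×70×10³) = 2.116×10⁻⁸ N⁻¹.
So P = 0.002948 / 2.116×10⁻⁸ = 139.3 kN.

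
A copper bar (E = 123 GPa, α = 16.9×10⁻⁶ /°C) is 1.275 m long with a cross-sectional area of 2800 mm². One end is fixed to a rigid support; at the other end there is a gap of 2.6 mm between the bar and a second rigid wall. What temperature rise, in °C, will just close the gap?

ΔT ≈ 121 °C

Contact occurs when the free expansion equals the gap: αΔT L = 2.6 mm.
So ΔT = g/(αL) = 2.6/(16.9×10⁻⁶ × 1275) = 120.7 °C.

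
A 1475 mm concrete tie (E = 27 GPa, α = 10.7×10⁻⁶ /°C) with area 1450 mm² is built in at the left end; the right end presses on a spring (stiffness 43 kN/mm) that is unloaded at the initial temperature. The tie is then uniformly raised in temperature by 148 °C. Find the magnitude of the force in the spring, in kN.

P ≈ 38.3 kN

Free thermal expansion: δ_free = αΔT L = 10.7×10⁻⁶ × 148 × 1475 = 2.336 mm.
With a force P in the spring, the elastic change of the tie is PL/(AE) and that of the spring is P/k; compatibility requires their sum to equal δ_free.
P [ L/(AE) + 1/k ] = δ_free → P [ 1475/(1450×27×10³) + 1/(43×10³) ] = 2.336.
P = 2.336 / 6.093×10⁻⁵ = 38340 N.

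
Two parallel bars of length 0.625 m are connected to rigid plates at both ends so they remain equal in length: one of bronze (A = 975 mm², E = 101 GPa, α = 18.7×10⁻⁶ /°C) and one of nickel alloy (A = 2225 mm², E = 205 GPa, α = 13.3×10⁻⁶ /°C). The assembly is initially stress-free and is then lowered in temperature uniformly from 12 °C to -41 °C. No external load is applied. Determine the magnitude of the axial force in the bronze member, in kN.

P ≈ 23.2 kN (tensile in the bronze)

Both members must finish at the same length. With the larger α, the bronze tends to over-contract; the plates restrain it, putting the bronze in tension and the nickel alloy in compression. With no external load the two internal forces are equal and opposite, magnitude P.
Equating the net (thermal + elastic) strains gives |α₁ − α₂|·ΔT = P·[1/(A₁E₁) + 1/(A₂E₂)].
|α₁ − α₂|·ΔT = 5.4×10⁻⁶ × 53 = 0.0002862.
1/(A₁E₁) + 1/(A₂E₂) = 1/(975×101×10³) + 1/(2225×205×10³) = 1.235×10⁻⁸ N⁻¹.
P = 0.0002862 / 1.235×10⁻⁸ = 23180 N = 23.18 kN.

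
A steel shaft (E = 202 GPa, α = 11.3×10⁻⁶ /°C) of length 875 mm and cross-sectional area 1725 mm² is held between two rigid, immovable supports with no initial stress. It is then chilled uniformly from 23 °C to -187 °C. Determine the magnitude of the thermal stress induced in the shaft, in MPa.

σ ≈ 479 MPa (tensile)

Because both ends are immovable the net strain is zero, and the suppressed thermal strain is αΔT = 11.3×10⁻⁶ × 210 = 2373×10⁻⁶.
σ = EαΔT = 202×10³ × 11.3×10⁻⁶ × 210 = 479.3 MPa (tensile; the shaft is trying to contract).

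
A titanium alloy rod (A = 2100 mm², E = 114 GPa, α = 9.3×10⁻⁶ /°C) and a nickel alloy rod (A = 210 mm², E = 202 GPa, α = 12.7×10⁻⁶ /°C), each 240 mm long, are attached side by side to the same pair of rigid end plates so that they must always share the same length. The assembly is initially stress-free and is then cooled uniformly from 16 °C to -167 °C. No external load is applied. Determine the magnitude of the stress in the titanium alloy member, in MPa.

σ ≈ 10.7 MPa (compressive)

Both members must finish at the same length. With the larger α, the nickel alloy tends to over-contract; the plates restrain it, putting the nickel alloy in tension and the titanium alloy in compression. With no external load the two internal forces are equal and opposite, magnitude P.
Compatibility of the two members (thermal + elastic change equal): (α₁ − α₂)ΔT = P·[1/(A₁E₁) + 1/(A₂E₂)].
|α₁ − α₂|·ΔT = 3.4×10⁻⁶ × 183 = 0.0006222.
1/(A₁E₁) + 1/(A₂E₂) = 1/(2100×114×10³) + 1/(210×202×10³) = 2.775×10⁻⁸ N⁻¹.
P = 0.0006222 / 2.775×10⁻⁸ = 22420 N = 22.42 kN.
σ_{titanium alloy} = P/A₁ = 22420/2100 = 10.68 MPa, compressive.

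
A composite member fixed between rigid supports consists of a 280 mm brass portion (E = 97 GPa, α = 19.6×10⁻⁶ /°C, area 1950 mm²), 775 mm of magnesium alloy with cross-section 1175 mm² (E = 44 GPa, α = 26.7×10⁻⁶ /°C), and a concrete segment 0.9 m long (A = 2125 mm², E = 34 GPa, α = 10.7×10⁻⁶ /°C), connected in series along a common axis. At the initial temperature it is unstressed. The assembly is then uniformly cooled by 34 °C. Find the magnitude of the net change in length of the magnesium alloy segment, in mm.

|ΔL| ≈ 0.0726 mm

Free thermal contraction of the whole bar: Σ αᵢΔT Lᵢ = 19.6×10⁻⁶×34×280 + 26.7×10⁻⁶×34×775 + 10.7×10⁻⁶×34×900 = 1.218 mm.
The walls prevent any net length change, so an axial force P (same in every segment) develops. Compatibility: P · Σ Lᵢ/(AᵢEᵢ) = δ_free.
Σ Lᵢ/(AᵢEᵢ) = 280/(1950×97×10³) + 775/(1175×44×10³) + 900/(2125×34×10³) = 2.893×10⁻⁵ mm/N.
P = 1.218 / 2.893×10⁻⁵ = 42090 N = 42.09 kN, tensile.
For the magnesium alloy segment, free thermal change = 26.7×10⁻⁶×34×775 = 0.7035 mm and elastic change from P = 42090×775/(1175×44×10³) = 0.6309 mm; these oppose, so the net change is 0.0726 mm (segment shortens).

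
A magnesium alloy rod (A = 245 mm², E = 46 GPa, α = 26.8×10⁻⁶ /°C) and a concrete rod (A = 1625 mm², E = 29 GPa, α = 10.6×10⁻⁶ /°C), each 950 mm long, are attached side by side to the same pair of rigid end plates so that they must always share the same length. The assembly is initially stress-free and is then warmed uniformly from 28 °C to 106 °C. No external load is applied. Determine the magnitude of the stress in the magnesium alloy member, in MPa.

σ ≈ 46.9 MPa (compressive)

The magnesium alloy has the larger α, so on heating it would change length more than the concrete if both were free. The rigid plates force a common final length, so the magnesium alloy is put into compression and the concrete into tension, with equal and opposite forces P (no external load).
Setting the final lengths equal and cancelling L: (α₁ − α₂)ΔT = P/(A₁E₁) + P/(A₂E₂).
|α₁ − α₂|·ΔT = 16.2×10⁻⁶ × 78 = 0.001264.
1/(A₁E₁) + 1/(A₂E₂) = 1/(245×46×10³) + 1/(1625×29×10³) = 1.1×10⁻⁷ N⁻¹.
So P = 0.001264 / 1.1×10⁻⁷ = 11.49 kN.
σ_{magnesium alloy} = P/A₁ = 11490/245 = 46.91 MPa, compressive.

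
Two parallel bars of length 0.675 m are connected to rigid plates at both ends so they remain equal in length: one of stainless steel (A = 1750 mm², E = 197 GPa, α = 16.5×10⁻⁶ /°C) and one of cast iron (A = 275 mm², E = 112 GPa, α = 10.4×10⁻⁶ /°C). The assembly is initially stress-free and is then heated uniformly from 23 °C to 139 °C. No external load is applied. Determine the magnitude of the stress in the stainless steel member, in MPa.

σ ≈ 11.4 MPa (compressive)

The stainless steel has the larger α, so on heating it would change length more than the cast iron if both were free. The rigid plates force a common final length, so the stainless steel is put into compression and the cast iron into tension, with equal and opposite forces P (no external load).
Setting the final lengths equal and cancelling L: (α₁ − α₂)ΔT = P/(A₁E₁) + P/(A₂E₂).
|α₁ − α₂|·ΔT = 6.1×10⁻⁶ × 116 = 0.0007076.
1/(A₁E₁) + 1/(A₂E₂) = 1/(1750×197×10³) + 1/(275×112×10³) = 3.537×10⁻⁸ N⁻¹.
P = 0.0007076 / 3.537×10⁻⁸ = 20010 N = 20.01 kN.
σ_{stainless steel} = P/A₁ = 20010/1750 = 11.43 MPa, compressive.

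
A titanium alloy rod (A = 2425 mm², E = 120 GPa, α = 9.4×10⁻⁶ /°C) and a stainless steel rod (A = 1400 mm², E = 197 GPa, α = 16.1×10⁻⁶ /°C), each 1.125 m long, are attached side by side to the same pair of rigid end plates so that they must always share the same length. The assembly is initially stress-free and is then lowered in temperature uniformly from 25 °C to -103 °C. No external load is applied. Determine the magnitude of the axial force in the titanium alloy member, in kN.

P ≈ 121 kN (compressive in the titanium alloy)

Both members must finish at the same length. With the larger α, the stainless steel tends to over-contract; the plates restrain it, putting the stainless steel in tension and the titanium alloy in compression. With no external load the two internal forces are equal and opposite, magnitude P.
Equating the net (thermal + elastic) strains gives |α₁ − α₂|·ΔT = P·[1/(A₁E₁) + 1/(A₂E₂)].
|α₁ − α₂|·ΔT = 6.7×10⁻⁶ × 128 = 0.0008576.
1/(A₁E₁) + 1/(A₂E₂) = 1/(2425×120×10³) + 1/(1400×197×10³) = 7.062×10⁻⁹ N⁻¹.
So P = 0.0008576 / 7.062×10⁻⁹ = 121.4 kN.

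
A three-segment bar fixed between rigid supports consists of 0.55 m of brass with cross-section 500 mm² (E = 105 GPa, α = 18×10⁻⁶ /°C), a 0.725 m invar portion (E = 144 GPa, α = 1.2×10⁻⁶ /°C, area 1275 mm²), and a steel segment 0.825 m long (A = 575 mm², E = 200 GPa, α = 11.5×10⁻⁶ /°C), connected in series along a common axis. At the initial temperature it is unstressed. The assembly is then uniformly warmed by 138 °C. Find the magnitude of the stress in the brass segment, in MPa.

With the walls removed the bar would change length by δ_free = Σ αᵢΔT Lᵢ = 18×10⁻⁶×138×550 + 1.2×10⁻⁶×138×725 + 11.5×10⁻⁶×138×825 = 2.796 mm.
Since the ends are fixed, an axial force P builds up, equal in every segment, with P · Σ Lᵢ/(AᵢEᵢ) = δ_free.
Σ Lᵢ/(AᵢEᵢ) = 550/(500×105×10³) + 725/(1275×144×10³) + 825/(575×200×10³) = 2.16×10⁻⁵ mm/N.
Hence P = δ_free / Σ(L/AE) = 2.796/2.16×10⁻⁵ = 129.4 kN (compressive).
σ_{brass} = P / A = 129400 / 500 = 258.9 MPa.

σ ≈ 259 MPa (compressive)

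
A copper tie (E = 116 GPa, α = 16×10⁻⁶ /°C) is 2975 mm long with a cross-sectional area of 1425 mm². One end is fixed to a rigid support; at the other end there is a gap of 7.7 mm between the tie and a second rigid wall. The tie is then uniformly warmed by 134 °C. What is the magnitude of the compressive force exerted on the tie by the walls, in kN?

If the wall were absent the tie would grow by αΔT L = 16×10⁻⁶ × 134 × 2975 = 6.378 mm.
Since δ_free = 6.38 mm is less than the 7.7 mm gap, the tie never touches the wall. No axial force develops.

P ≈ 0 kN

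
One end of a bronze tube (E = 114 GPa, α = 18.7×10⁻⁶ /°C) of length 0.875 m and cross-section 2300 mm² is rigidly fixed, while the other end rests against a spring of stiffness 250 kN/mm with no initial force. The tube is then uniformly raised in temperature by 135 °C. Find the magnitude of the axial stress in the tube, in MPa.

σ ≈ 131 MPa (compressive)

The unrestrained thermal change is αΔT L = 18.7×10⁻⁶ × 135 × 875 = 2.209 mm.
With a force P in the spring, the elastic change of the tube is PL/(AE) and that of the spring is P/k; compatibility requires their sum to equal δ_free.
P [ L/(AE) + 1/k ] = δ_free → P [ 875/(2300×114×10³) + 1/(250×10³) ] = 2.209.
P = 2.209 / 7.337×10⁻⁶ = 301100 N.
σ = P/A = 301100/2300 = 130.9 MPa.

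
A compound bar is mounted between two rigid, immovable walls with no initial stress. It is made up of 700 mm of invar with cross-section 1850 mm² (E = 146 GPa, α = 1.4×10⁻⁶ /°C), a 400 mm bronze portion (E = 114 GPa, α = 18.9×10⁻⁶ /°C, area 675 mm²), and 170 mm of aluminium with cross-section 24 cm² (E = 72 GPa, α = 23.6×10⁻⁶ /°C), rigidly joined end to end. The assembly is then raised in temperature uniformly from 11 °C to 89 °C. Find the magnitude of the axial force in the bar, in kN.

P ≈ 112 kN (compressive)

Free thermal expansion of the whole bar: Σ αᵢΔT Lᵢ = 1.4×10⁻⁶×78×700 + 18.9×10⁻⁶×78×400 + 23.6×10⁻⁶×78×170 = 0.9791 mm.
Since the ends are fixed, an axial force P builds up, equal in every segment, with P · Σ Lᵢ/(AᵢEᵢ) = δ_free.
Σ Lᵢ/(AᵢEᵢ) = 700/(1850×146×10³) + 400/(675×114×10³) + 170/(2400×72×10³) = 8.774×10⁻⁶ mm/N.
So P = 0.9791 / 8.774×10⁻⁶ = 111.6 kN, compressive.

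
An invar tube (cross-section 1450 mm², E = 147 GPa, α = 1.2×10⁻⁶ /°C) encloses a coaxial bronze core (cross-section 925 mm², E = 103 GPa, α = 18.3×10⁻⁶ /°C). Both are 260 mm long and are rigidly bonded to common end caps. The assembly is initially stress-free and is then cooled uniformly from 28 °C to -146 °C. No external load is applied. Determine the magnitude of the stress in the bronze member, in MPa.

Equilibrium of a rigid end plate with no external load gives equal and opposite internal forces ±P in the two members. Since α_{bronze} > α_{invar}, cooling drives the bronze into tension and the invar into compression.
Equating the net (thermal + elastic) strains gives |α₁ − α₂|·ΔT = P·[1/(A₁E₁) + 1/(A₂E₂)].
|α₁ − α₂|·ΔT = 17.1×10⁻⁶ × 174 = 0.002975.
1/(A₁E₁) + 1/(A₂E₂) = 1/(1450×147×10³) + 1/(925×103×10³) = 1.519×10⁻⁸ N⁻¹.
P = 0.002975 / 1.519×10⁻⁸ = 195900 N = 195.9 kN.
σ_{bronze} = P/A₂ = 195900/925 = 211.8 MPa, tensile.

σ ≈ 212 MPa (tensile)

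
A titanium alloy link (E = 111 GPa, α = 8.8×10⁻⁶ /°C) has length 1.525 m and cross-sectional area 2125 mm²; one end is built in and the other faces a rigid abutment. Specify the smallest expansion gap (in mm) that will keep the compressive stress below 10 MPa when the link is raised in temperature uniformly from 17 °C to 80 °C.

Free expansion if unrestrained: δ_free = αΔT L = 8.8×10⁻⁶ × 63 × 1525 = 0.8455 mm.
A stress of 10 MPa corresponds to the wall pushing the link back by σL/E = 10×1525/(111×10³) = 0.1374 mm.
The gap must absorb the remainder: g_min = 0.8455 − 0.1374 = 0.7081 mm.

g ≈ 0.708 mm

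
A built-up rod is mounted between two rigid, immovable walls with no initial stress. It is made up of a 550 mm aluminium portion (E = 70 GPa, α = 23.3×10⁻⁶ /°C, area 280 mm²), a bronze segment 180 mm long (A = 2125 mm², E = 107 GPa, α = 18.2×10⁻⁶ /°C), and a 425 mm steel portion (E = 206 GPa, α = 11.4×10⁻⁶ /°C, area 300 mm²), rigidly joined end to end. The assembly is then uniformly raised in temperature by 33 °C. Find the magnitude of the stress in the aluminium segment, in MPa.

σ ≈ 69.1 MPa (compressive)

Free thermal expansion of the whole bar: Σ αᵢΔT Lᵢ = 23.3×10⁻⁶×33×550 + 18.2×10⁻⁶×33×180 + 11.4×10⁻⁶×33×425 = 0.6909 mm.
The walls prevent any net length change, so an axial force P (same in every segment) develops. Compatibility: P · Σ Lᵢ/(AᵢEᵢ) = δ_free.
The series flexibility is Σ Lᵢ/(AᵢEᵢ) = 550/(280×70×10³) + 180/(2125×107×10³) + 425/(300×206×10³) = 3.573×10⁻⁵ mm/N.
So P = 0.6909 / 3.573×10⁻⁵ = 19.34 kN, compressive.
σ_{aluminium} = P / A = 19340 / 280 = 69.06 MPa.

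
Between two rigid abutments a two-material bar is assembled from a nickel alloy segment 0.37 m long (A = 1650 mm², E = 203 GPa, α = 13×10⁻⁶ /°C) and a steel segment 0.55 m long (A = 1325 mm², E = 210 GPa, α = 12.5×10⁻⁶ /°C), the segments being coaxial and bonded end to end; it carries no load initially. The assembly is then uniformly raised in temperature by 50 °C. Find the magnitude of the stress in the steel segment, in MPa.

Free thermal expansion of the whole bar: Σ αᵢΔT Lᵢ = 13×10⁻⁶×50×370 + 12.5×10⁻⁶×50×550 = 0.5842 mm.
The rigid supports impose zero overall length change; the single axial force P common to all segments must satisfy P Σ Lᵢ/(AᵢEᵢ) = δ_free.
Σ Lᵢ/(AᵢEᵢ) = 370/(1650×203×10³) + 550/(1325×210×10³) = 3.081×10⁻⁶ mm/N.
Hence P = δ_free / Σ(L/AE) = 0.5842/3.081×10⁻⁶ = 189.6 kN (compressive).
σ_{steel} = P / A = 189600 / 1325 = 143.1 MPa.

σ ≈ 143 MPa (compressive)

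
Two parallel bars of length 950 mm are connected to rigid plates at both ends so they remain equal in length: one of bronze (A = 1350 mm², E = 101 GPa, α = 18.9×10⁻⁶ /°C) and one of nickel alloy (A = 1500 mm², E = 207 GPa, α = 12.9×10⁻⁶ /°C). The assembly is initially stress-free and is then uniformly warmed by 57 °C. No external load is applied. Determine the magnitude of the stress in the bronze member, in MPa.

σ ≈ 24 MPa (compressive)

Equilibrium of a rigid end plate with no external load gives equal and opposite internal forces ±P in the two members. Since α_{bronze} > α_{nickel alloy}, heating drives the bronze into compression and the nickel alloy into tension.
Compatibility of the two members (thermal + elastic change equal): (α₁ − α₂)ΔT = P·[1/(A₁E₁) + 1/(A₂E₂)].
|α₁ − α₂|·ΔT = 6×10⁻⁶ × 57 = 0.000342.
1/(A₁E₁) + 1/(A₂E₂) = 1/(1350×101×10³) + 1/(1500×207×10³) = 1.055×10⁻⁸ N⁻¹.
P = 0.000342 / 1.055×10⁻⁸ = 32400 N = 32.4 kN.
σ_{bronze} = P/A₁ = 32400/1350 = 24 MPa, compressive.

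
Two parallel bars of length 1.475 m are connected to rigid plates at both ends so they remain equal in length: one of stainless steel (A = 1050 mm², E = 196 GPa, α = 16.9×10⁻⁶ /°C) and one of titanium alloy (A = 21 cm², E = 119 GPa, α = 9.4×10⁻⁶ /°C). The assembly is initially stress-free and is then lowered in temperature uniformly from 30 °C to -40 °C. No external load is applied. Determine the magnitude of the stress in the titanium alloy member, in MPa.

Both members must finish at the same length. With the larger α, the stainless steel tends to over-contract; the plates restrain it, putting the stainless steel in tension and the titanium alloy in compression. With no external load the two internal forces are equal and opposite, magnitude P.
Setting the final lengths equal and cancelling L: (α₁ − α₂)ΔT = P/(A₁E₁) + P/(A₂E₂).
|α₁ − α₂|·ΔT = 7.5×10⁻⁶ × 70 = 0.000525.
1/(A₁E₁) + 1/(A₂E₂) = 1/(1050×196×10³) + 1/(2100×119×10³) = 8.861×10⁻⁹ N⁻¹.
P = 0.000525 / 8.861×10⁻⁹ = 59250 N = 59.25 kN.
σ_{titanium alloy} = P/A₂ = 59250/2100 = 28.21 MPa, compressive.

σ ≈ 28.2 MPa (compressive)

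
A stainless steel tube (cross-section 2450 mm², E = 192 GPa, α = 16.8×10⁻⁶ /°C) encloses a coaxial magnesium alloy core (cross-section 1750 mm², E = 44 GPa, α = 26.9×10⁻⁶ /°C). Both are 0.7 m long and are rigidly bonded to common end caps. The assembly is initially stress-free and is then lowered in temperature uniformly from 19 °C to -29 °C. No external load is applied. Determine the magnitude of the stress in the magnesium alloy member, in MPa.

σ ≈ 18.3 MPa (tensile)

Equilibrium of a rigid end plate with no external load gives equal and opposite internal forces ±P in the two members. Since α_{magnesium alloy} > α_{stainless steel}, cooling drives the magnesium alloy into tension and the stainless steel into compression.
Setting the final lengths equal and cancelling L: (α₁ − α₂)ΔT = P/(A₁E₁) + P/(A₂E₂).
|α₁ − α₂|·ΔT = 10.1×10⁻⁶ × 48 = 0.0004848.
1/(A₁E₁) + 1/(A₂E₂) = 1/(2450×192×10³) + 1/(1750×44×10³) = 1.511×10⁻⁸ N⁻¹.
P = 0.0004848 / 1.511×10⁻⁸ = 32080 N = 32.08 kN.
σ_{magnesium alloy} = P/A₂ = 32080/1750 = 18.33 MPa, tensile.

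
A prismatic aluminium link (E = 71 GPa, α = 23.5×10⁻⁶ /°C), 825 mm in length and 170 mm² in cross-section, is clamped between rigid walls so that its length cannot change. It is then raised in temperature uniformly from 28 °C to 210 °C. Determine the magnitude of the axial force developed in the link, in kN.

P ≈ 51.6 kN (compressive)

With zero net strain, σ = E·αΔT = 71 GPa × 23.5×10⁻⁶ × 182 = 303.7 MPa.
Axial force P = σA = 303.7 × 170 = 51620 N = 51.62 kN, compressive.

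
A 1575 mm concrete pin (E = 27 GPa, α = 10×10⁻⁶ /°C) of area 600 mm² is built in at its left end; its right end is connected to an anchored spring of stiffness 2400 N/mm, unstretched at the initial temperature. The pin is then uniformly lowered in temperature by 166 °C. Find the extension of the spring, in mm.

δ ≈ 2.12 mm

Free thermal contraction: δ_free = αΔT L = 10×10⁻⁶ × 166 × 1575 = 2.614 mm.
With a force P in the spring, the elastic change of the pin is PL/(AE) and that of the spring is P/k; compatibility requires their sum to equal δ_free.
P [ L/(AE) + 1/k ] = δ_free → P [ 1575/(600×27×10³) + 1/(2400) ] = 2.614.
P = 2.614 / 0.0005139 = 5088 N.
Spring extension = P/k = 5088/(2400) = 2.12 mm.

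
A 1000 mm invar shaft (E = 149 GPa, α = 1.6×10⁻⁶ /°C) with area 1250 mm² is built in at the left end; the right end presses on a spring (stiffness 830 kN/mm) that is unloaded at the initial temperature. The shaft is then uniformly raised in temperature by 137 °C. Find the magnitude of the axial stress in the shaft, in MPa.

σ ≈ 26.7 MPa (compressive)

Free thermal expansion: δ_free = αΔT L = 1.6×10⁻⁶ × 137 × 1000 = 0.2192 mm.
Let P be the compressive force at the spring. The shaft shortens elastically by PL/(AE) and the spring compresses by P/k; together these equal δ_free.
P [ L/(AE) + 1/k ] = δ_free → P [ 1000/(1250×149×10³) + 1/(830×10³) ] = 0.2192.
P = 0.2192 / 6.574×10⁻⁶ = 33340 N.
σ = P/A = 33340/1250 = 26.67 MPa.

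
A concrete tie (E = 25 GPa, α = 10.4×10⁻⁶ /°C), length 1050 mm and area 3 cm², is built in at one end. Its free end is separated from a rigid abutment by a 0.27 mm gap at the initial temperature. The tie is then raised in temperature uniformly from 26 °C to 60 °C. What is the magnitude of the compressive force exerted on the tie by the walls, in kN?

If the wall were absent the tie would grow by αΔT L = 10.4×10⁻⁶ × 34 × 1050 = 0.3713 mm.
After closing the 0.27 mm clearance, 0.3713 − 0.27 = 0.1013 mm of expansion remains to be suppressed by the wall.
That suppressed elongation corresponds to σ = E·Δ/L = 25×10³ × 0.1013/1050 = 2.411 MPa.
Force on the wall = σA = 2.411 × 300 mm² = 0.7234 kN.

P ≈ 0.723 kN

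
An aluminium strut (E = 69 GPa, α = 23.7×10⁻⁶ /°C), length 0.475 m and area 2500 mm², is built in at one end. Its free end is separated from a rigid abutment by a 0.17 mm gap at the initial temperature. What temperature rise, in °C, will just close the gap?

ΔT ≈ 15.1 °C

The gap closes when αΔT L = 0.17 mm, since the strut is still unstressed at that instant.
So ΔT = g/(αL) = 0.17/(23.7×10⁻⁶ × 475) = 15.1 °C.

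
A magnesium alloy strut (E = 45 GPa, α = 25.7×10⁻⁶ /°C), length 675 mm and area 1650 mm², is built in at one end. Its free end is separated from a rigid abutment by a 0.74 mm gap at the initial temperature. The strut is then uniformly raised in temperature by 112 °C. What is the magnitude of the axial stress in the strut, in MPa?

Unrestrained expansion: δ_free = αΔT L = 25.7×10⁻⁶ × 112 × 675 = 1.943 mm.
The gap closes (δ_free > 0.74 mm) and the wall then resists a further 1.943 − 0.74 = 1.203 mm of expansion.
So σ = E(δ_free − g)/L = 45×10³ × 1.203/675 = 80.19 MPa.

σ ≈ 80.2 MPa (compressive)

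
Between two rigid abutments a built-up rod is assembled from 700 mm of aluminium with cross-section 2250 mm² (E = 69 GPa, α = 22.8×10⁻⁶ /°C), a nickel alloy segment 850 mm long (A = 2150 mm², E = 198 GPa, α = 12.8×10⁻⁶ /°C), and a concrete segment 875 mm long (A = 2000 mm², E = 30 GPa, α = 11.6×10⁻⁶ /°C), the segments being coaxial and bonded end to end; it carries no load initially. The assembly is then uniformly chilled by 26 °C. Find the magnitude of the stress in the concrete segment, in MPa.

If the supports were absent, the total length change would be Σ αᵢΔT Lᵢ = 22.8×10⁻⁶×26×700 + 12.8×10⁻⁶×26×850 + 11.6×10⁻⁶×26×875 = 0.9617 mm.
The rigid supports impose zero overall length change; the single axial force P common to all segments must satisfy P Σ Lᵢ/(AᵢEᵢ) = δ_free.
The series flexibility is Σ Lᵢ/(AᵢEᵢ) = 700/(2250×69×10³) + 850/(2150×198×10³) + 875/(2000×30×10³) = 2.109×10⁻⁵ mm/N.
P = 0.9617 / 2.109×10⁻⁵ = 45600 N = 45.6 kN, tensile.
σ_{concrete} = P / A = 45600 / 2000 = 22.8 MPa.

σ ≈ 22.8 MPa (tensile)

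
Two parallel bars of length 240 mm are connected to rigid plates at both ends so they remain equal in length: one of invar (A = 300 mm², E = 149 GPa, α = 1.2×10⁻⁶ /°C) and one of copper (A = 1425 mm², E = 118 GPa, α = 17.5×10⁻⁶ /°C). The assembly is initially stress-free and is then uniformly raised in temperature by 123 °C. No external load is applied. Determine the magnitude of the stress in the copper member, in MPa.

σ ≈ 49.7 MPa (compressive)

Both members must finish at the same length. With the larger α, the copper tends to over-expand; the plates restrain it, putting the copper in compression and the invar in tension. With no external load the two internal forces are equal and opposite, magnitude P.
Equating the net (thermal + elastic) strains gives |α₁ − α₂|·ΔT = P·[1/(A₁E₁) + 1/(A₂E₂)].
|α₁ − α₂|·ΔT = 16.3×10⁻⁶ × 123 = 0.002005.
1/(A₁E₁) + 1/(A₂E₂) = 1/(300×149×10³) + 1/(1425×118×10³) = 2.832×10⁻⁸ N⁻¹.
So P = 0.002005 / 2.832×10⁻⁸ = 70.8 kN.
σ_{copper} = P/A₂ = 70800/1425 = 49.68 MPa, compressive.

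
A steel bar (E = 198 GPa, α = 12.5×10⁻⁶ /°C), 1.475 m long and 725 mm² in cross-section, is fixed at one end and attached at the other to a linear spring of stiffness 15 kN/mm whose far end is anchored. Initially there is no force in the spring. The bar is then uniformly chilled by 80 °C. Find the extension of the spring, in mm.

δ ≈ 1.28 mm

If the spring were absent the bar would shorten by αΔT L = 12.5×10⁻⁶ × 80 × 1475 = 1.475 mm.
With a force P in the spring, the elastic change of the bar is PL/(AE) and that of the spring is P/k; compatibility requires their sum to equal δ_free.
So P = δ_free / [L/(AE) + 1/k] = 1.475 / [ 1475/(725×198×10³) + 1/(15×10³) ].
P = 1.475 / 7.694×10⁻⁵ = 19170 N.
Spring extension = P/k = 19170/(15×10³) = 1.278 mm.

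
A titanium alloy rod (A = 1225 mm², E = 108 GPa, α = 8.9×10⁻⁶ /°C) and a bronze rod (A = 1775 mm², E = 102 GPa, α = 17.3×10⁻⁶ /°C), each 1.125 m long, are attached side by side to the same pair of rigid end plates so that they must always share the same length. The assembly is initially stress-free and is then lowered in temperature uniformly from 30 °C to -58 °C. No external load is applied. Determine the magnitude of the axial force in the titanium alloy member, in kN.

P ≈ 56.5 kN (compressive in the titanium alloy)

Both members must finish at the same length. With the larger α, the bronze tends to over-contract; the plates restrain it, putting the bronze in tension and the titanium alloy in compression. With no external load the two internal forces are equal and opposite, magnitude P.
Setting the final lengths equal and cancelling L: (α₁ − α₂)ΔT = P/(A₁E₁) + P/(A₂E₂).
|α₁ − α₂|·ΔT = 8.4×10⁻⁶ × 88 = 0.0007392.
1/(A₁E₁) + 1/(A₂E₂) = 1/(1225×108×10³) + 1/(1775×102×10³) = 1.308×10⁻⁸ N⁻¹.
So P = 0.0007392 / 1.308×10⁻⁸ = 56.51 kN.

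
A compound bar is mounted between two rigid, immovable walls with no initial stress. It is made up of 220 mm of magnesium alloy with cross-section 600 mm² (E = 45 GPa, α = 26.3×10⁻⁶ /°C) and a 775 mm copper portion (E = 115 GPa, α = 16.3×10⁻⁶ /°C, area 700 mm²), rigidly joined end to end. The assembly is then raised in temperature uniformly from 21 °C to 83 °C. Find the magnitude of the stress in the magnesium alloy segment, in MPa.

With the walls removed the bar would change length by δ_free = Σ αᵢΔT Lᵢ = 26.3×10⁻⁶×62×220 + 16.3×10⁻⁶×62×775 = 1.142 mm.
The rigid supports impose zero overall length change; the single axial force P common to all segments must satisfy P Σ Lᵢ/(AᵢEᵢ) = δ_free.
The series flexibility is Σ Lᵢ/(AᵢEᵢ) = 220/(600×45×10³) + 775/(700×115×10³) = 1.778×10⁻⁵ mm/N.
So P = 1.142 / 1.778×10⁻⁵ = 64.24 kN, compressive.
σ_{magnesium alloy} = P / A = 64240 / 600 = 107.1 MPa.

σ ≈ 107 MPa (compressive)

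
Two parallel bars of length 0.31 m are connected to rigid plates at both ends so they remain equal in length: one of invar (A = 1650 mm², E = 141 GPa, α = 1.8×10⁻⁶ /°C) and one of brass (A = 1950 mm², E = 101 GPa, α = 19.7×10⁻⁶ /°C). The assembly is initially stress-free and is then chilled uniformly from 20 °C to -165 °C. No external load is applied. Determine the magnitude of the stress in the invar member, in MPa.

Equilibrium of a rigid end plate with no external load gives equal and opposite internal forces ±P in the two members. Since α_{brass} > α_{invar}, cooling drives the brass into tension and the invar into compression.
Compatibility of the two members (thermal + elastic change equal): (α₁ − α₂)ΔT = P·[1/(A₁E₁) + 1/(A₂E₂)].
|α₁ − α₂|·ΔT = 17.9×10⁻⁶ × 185 = 0.003311.
1/(A₁E₁) + 1/(A₂E₂) = 1/(1650×141×10³) + 1/(1950×101×10³) = 9.376×10⁻⁹ N⁻¹.
P = 0.003311 / 9.376×10⁻⁹ = 353200 N = 353.2 kN.
σ_{invar} = P/A₁ = 353200/1650 = 214.1 MPa, compressive.

σ ≈ 214 MPa (compressive)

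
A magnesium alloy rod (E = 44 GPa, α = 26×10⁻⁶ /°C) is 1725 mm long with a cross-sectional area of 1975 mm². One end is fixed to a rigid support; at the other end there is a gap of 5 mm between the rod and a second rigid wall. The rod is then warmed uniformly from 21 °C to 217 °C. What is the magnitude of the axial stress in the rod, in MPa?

Free thermal elongation = αΔT L = 26×10⁻⁶ × 196 × 1725 = 8.791 mm.
This exceeds the 5 mm gap, so the wall pushes back. The portion of expansion that must be recovered elastically is δ_free − gap = 8.791 − 5 = 3.791 mm.
That suppressed elongation corresponds to σ = E·Δ/L = 44×10³ × 3.791/1725 = 96.69 MPa.

σ ≈ 96.7 MPa (compressive)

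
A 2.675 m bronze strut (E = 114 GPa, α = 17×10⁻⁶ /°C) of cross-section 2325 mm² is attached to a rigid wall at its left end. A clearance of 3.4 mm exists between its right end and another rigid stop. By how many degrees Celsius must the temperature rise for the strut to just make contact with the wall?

ΔT ≈ 74.8 °C

Contact occurs when the free expansion equals the gap: αΔT L = 3.4 mm.
So ΔT = g/(αL) = 3.4/(17×10⁻⁶ × 2675) = 74.77 °C.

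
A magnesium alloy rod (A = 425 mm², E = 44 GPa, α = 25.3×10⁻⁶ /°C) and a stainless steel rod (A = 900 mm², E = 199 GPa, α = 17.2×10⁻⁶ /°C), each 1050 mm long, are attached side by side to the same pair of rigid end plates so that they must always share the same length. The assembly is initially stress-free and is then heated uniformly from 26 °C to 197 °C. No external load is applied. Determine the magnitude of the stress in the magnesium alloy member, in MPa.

σ ≈ 55.2 MPa (compressive)

The magnesium alloy has the larger α, so on heating it would change length more than the stainless steel if both were free. The rigid plates force a common final length, so the magnesium alloy is put into compression and the stainless steel into tension, with equal and opposite forces P (no external load).
Equating the net (thermal + elastic) strains gives |α₁ − α₂|·ΔT = P·[1/(A₁E₁) + 1/(A₂E₂)].
|α₁ − α₂|·ΔT = 8.1×10⁻⁶ × 171 = 0.001385.
1/(A₁E₁) + 1/(A₂E₂) = 1/(425×44×10³) + 1/(900×199×10³) = 5.906×10⁻⁸ N⁻¹.
So P = 0.001385 / 5.906×10⁻⁸ = 23.45 kN.
σ_{magnesium alloy} = P/A₁ = 23450/425 = 55.18 MPa, compressive.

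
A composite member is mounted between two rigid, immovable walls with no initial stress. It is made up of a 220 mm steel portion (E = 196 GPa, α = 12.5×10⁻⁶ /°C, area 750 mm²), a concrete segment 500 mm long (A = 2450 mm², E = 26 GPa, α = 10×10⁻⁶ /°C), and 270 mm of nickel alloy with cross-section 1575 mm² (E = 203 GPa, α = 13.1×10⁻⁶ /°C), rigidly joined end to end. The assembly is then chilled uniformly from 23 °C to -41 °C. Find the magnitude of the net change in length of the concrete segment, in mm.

Free thermal contraction of the whole bar: Σ αᵢΔT Lᵢ = 12.5×10⁻⁶×64×220 + 10×10⁻⁶×64×500 + 13.1×10⁻⁶×64×270 = 0.7224 mm.
Since the ends are fixed, an axial force P builds up, equal in every segment, with P · Σ Lᵢ/(AᵢEᵢ) = δ_free.
The series flexibility is Σ Lᵢ/(AᵢEᵢ) = 220/(750×196×10³) + 500/(2450×26×10³) + 270/(1575×203×10³) = 1.019×10⁻⁵ mm/N.
Hence P = δ_free / Σ(L/AE) = 0.7224/1.019×10⁻⁵ = 70.89 kN (tensile).
For the concrete segment, free thermal change = 10×10⁻⁶×64×500 = 0.32 mm and elastic change from P = 70890×500/(2450×26×10³) = 0.5564 mm; these oppose, so the net change is 0.236 mm (segment lengthens).

|ΔL| ≈ 0.236 mm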